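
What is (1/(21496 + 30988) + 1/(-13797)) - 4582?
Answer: -3317925888023/724121748 ≈ -4582.0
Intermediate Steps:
(1/(21496 + 30988) + 1/(-13797)) - 4582 = (1/52484 - 1/13797) - 4582 = -38687/724121748 - 4582 = -3317925888023/724121748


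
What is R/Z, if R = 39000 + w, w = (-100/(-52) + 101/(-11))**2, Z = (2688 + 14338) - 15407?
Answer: 798588444/33106931 ≈ 24.121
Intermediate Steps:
Z = 1619 (Z = 17026 - 15407 = 1619)
w = 1077444/20449 (w = (-100*(-1/52) + 101*(-1/11))**2 = (25/13 - 101/11)**2 = (-1038/143)**2 = 1077444/20449 ≈ 52.689)
R = 798588444/20449 (R = 39000 + 1077444/20449 = 798588444/20449 ≈ 39053.)
R/Z = (798588444/20449)/1619 = (798588444/20449)*(1/1619) = 798588444/33106931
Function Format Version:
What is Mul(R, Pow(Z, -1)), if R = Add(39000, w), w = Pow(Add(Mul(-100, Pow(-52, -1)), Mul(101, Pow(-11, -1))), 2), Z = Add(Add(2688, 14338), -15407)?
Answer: Rational(798588444, 33106931) ≈ 24.121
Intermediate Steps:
Z = 1619 (Z = Add(17026, -15407) = 1619)
w = Rational(1077444, 20449) (w = Pow(Add(Mul(-100, Rational(-1, 52)), Mul(101, Rational(-1, 11))), 2) = Pow(Add(Rational(25, 13), Rational(-101, 11)), 2) = Pow(Rational(-1038, 143), 2) = Rational(1077444, 20449) ≈ 52.689)
R = Rational(798588444, 20449) (R = Add(39000, Rational(1077444, 20449)) = Rational(798588444, 20449) ≈ 39053.)
Mul(R, Pow(Z, -1)) = Mul(Rational(798588444, 20449), Pow(1619, -1)) = Mul(Rational(798588444, 20449), Rational(1, 1619)) = Rational(798588444, 33106931)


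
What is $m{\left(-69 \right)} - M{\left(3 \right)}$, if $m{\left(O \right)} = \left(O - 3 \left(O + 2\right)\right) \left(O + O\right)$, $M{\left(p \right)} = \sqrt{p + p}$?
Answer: $-18216 - \sqrt{6} \approx -18218.0$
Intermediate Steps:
$M{\left(p \right)} = \sqrt{2} \sqrt{p}$ ($M{\left(p \right)} = \sqrt{2 p} = \sqrt{2} \sqrt{p}$)
$m{\left(O \right)} = 2 O \left(-6 - 2 O\right)$ ($m{\left(O \right)} = \left(O - 3 \left(2 + O\right)\right) 2 O = \left(O - \left(6 + 3 O\right)\right) 2 O = \left(-6 - 2 O\right) 2 O = 2 O \left(-6 - 2 O\right)$)
$m{\left(-69 \right)} - M{\left(3 \right)} = \left(-4\right) \left(-69\right) \left(3 - 69\right) - \sqrt{2} \sqrt{3} = \left(-4\right) \left(-69\right) \left(-66\right) - \sqrt{6} = -18216 - \sqrt{6}$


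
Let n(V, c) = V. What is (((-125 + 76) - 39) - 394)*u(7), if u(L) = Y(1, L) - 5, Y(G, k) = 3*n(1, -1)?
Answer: 964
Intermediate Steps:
Y(G, k) = 3 (Y(G, k) = 3*1 = 3)
u(L) = -2 (u(L) = 3 - 5 = -2)
(((-125 + 76) - 39) - 394)*u(7) = (((-125 + 76) - 39) - 394)*(-2) = ((-49 - 39) - 394)*(-2) = (-88 - 394)*(-2) = -482*(-2) = 964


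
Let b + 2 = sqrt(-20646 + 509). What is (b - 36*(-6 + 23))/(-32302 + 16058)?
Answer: 307/8122 - I*sqrt(20137)/16244 ≈ 0.037799 - 0.0087358*I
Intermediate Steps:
b = -2 + I*sqrt(20137) (b = -2 + sqrt(-20646 + 509) = -2 + sqrt(-20137) = -2 + I*sqrt(20137) ≈ -2.0 + 141.9*I)
(b - 36*(-6 + 23))/(-32302 + 16058) = ((-2 + I*sqrt(20137)) - 36*(-6 + 23))/(-32302 + 16058) = ((-2 + I*sqrt(20137)) - 36*17)/(-16244) = ((-2 + I*sqrt(20137)) - 612)*(-1/16244) = (-614 + I*sqrt(20137))*(-1/16244) = 307/8122 - I*sqrt(20137)/16244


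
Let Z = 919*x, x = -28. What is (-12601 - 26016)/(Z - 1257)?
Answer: 38617/26989 ≈ 1.4308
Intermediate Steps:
Z = -25732 (Z = 919*(-28) = -25732)
(-12601 - 26016)/(Z - 1257) = (-12601 - 26016)/(-25732 - 1257) = -38617/(-26989) = -38617*(-1/26989) = 38617/26989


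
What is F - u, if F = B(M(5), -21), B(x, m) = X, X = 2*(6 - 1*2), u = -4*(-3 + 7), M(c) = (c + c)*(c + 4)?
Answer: 24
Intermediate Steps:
M(c) = 2*c*(4 + c) (M(c) = (2*c)*(4 + c) = 2*c*(4 + c))
u = -16 (u = -4*4 = -16)
X = 8 (X = 2*(6 - 2) = 2*4 = 8)
B(x, m) = 8
F = 8
F - u = 8 - 1*(-16) = 8 + 16 = 24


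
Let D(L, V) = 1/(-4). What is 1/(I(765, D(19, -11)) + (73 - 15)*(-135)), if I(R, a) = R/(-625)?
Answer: -125/978903 ≈ -0.00012769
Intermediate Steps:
D(L, V) = -1/4
I(R, a) = -R/625 (I(R, a) = R*(-1/625) = -R/625)
1/(I(765, D(19, -11)) + (73 - 15)*(-135)) = 1/(-1/625*765 + (73 - 15)*(-135)) = 1/(-153/125 + 58*(-135)) = 1/(-153/125 - 7830) = 1/(-978903/125) = -125/978903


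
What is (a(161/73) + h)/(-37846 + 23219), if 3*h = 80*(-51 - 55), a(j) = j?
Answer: 618557/3203313 ≈ 0.19310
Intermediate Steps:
h = -8480/3 (h = (80*(-51 - 55))/3 = (80*(-106))/3 = (⅓)*(-8480) = -8480/3 ≈ -2826.7)
(a(161/73) + h)/(-37846 + 23219) = (161/73 - 8480/3)/(-37846 + 23219) = (161*(1/73) - 8480/3)/(-14627) = (161/73 - 8480/3)*(-1/14627) = -618557/219*(-1/14627) = 618557/3203313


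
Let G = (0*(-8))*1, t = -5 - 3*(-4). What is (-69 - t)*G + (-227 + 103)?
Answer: -124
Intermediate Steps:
t = 7 (t = -5 + 12 = 7)
G = 0 (G = 0*1 = 0)
(-69 - t)*G + (-227 + 103) = (-69 - 1*7)*0 + (-227 + 103) = (-69 - 7)*0 - 124 = -76*0 - 124 = 0 - 124 = -124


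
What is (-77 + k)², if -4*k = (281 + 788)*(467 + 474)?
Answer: 1012512900169/16 ≈ 6.3282e+10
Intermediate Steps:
k = -1005929/4 (k = -(281 + 788)*(467 + 474)/4 = -1069*941/4 = -¼*1005929 = -1005929/4 ≈ -2.5148e+5)
(-77 + k)² = (-77 - 1005929/4)² = (-1006237/4)² = 1012512900169/16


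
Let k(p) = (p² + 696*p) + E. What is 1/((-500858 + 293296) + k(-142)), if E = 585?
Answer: -1/285645 ≈ -3.5008e-6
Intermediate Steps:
k(p) = 585 + p² + 696*p (k(p) = (p² + 696*p) + 585 = 585 + p² + 696*p)
1/((-500858 + 293296) + k(-142)) = 1/((-500858 + 293296) + (585 + (-142)² + 696*(-142))) = 1/(-207562 + (585 + 20164 - 98832)) = 1/(-207562 - 78083) = 1/(-285645) = -1/285645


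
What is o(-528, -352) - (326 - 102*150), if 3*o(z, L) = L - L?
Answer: 14974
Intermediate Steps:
o(z, L) = 0 (o(z, L) = (L - L)/3 = (1/3)*0 = 0)
o(-528, -352) - (326 - 102*150) = 0 - (326 - 102*150) = 0 - (326 - 15300) = 0 - 1*(-14974) = 0 + 14974 = 14974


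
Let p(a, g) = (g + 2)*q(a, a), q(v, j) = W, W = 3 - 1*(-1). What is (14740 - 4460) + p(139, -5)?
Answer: 10268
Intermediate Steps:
W = 4 (W = 3 + 1 = 4)
q(v, j) = 4
p(a, g) = 8 + 4*g (p(a, g) = (g + 2)*4 = (2 + g)*4 = 8 + 4*g)
(14740 - 4460) + p(139, -5) = (14740 - 4460) + (8 + 4*(-5)) = 10280 + (8 - 20) = 10280 - 12 = 10268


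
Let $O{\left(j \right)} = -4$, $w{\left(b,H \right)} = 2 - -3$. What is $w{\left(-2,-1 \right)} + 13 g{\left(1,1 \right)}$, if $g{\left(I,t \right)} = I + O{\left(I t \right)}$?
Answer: $-34$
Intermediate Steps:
$w{\left(b,H \right)} = 5$ ($w{\left(b,H \right)} = 2 + 3 = 5$)
$g{\left(I,t \right)} = -4 + I$ ($g{\left(I,t \right)} = I - 4 = -4 + I$)
$w{\left(-2,-1 \right)} + 13 g{\left(1,1 \right)} = 5 + 13 \left(-4 + 1\right) = 5 + 13 \left(-3\right) = 5 - 39 = -34$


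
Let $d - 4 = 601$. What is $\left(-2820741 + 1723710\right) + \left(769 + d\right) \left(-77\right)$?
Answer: $-1202829$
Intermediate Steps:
$d = 605$ ($d = 4 + 601 = 605$)
$\left(-2820741 + 1723710\right) + \left(769 + d\right) \left(-77\right) = \left(-2820741 + 1723710\right) + \left(769 + 605\right) \left(-77\right) = -1097031 + 1374 \left(-77\right) = -1097031 - 105798 = -1202829$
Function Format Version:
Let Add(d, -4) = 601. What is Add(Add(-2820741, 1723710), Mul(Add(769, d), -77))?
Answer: -1202829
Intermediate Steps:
d = 605 (d = Add(4, 601) = 605)
Add(Add(-2820741, 1723710), Mul(Add(769, d), -77)) = Add(Add(-2820741, 1723710), Mul(Add(769, 605), -77)) = Add(-1097031, Mul(1374, -77)) = Add(-1097031, -105798) = -1202829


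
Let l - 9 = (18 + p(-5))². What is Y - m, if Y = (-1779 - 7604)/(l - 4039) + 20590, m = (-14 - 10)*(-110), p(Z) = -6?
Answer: 69763083/3886 ≈ 17952.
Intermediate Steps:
m = 2640 (m = -24*(-110) = 2640)
l = 153 (l = 9 + (18 - 6)² = 9 + 12² = 9 + 144 = 153)
Y = 80022123/3886 (Y = (-1779 - 7604)/(153 - 4039) + 20590 = -9383/(-3886) + 20590 = -9383*(-1/3886) + 20590 = 9383/3886 + 20590 = 80022123/3886 ≈ 20592.)
Y - m = 80022123/3886 - 1*2640 = 80022123/3886 - 2640 = 69763083/3886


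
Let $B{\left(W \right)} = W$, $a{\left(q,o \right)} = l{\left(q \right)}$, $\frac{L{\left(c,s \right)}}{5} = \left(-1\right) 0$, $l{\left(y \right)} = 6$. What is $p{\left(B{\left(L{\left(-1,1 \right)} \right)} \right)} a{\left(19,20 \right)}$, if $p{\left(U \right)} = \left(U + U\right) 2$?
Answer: $0$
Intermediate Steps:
$L{\left(c,s \right)} = 0$ ($L{\left(c,s \right)} = 5 \left(\left(-1\right) 0\right) = 5 \cdot 0 = 0$)
$a{\left(q,o \right)} = 6$
$p{\left(U \right)} = 4 U$ ($p{\left(U \right)} = 2 U 2 = 4 U$)
$p{\left(B{\left(L{\left(-1,1 \right)} \right)} \right)} a{\left(19,20 \right)} = 4 \cdot 0 \cdot 6 = 0 \cdot 6 = 0$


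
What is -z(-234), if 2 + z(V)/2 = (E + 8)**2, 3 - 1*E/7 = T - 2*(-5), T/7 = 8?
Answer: -374974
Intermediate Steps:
T = 56 (T = 7*8 = 56)
E = -441 (E = 21 - 7*(56 - 2*(-5)) = 21 - 7*(56 - 1*(-10)) = 21 - 7*(56 + 10) = 21 - 7*66 = 21 - 462 = -441)
z(V) = 374974 (z(V) = -4 + 2*(-441 + 8)**2 = -4 + 2*(-433)**2 = -4 + 2*187489 = -4 + 374978 = 374974)
-z(-234) = -1*374974 = -374974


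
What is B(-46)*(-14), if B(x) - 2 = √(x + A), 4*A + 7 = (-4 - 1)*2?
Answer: -28 - 7*I*√201 ≈ -28.0 - 99.242*I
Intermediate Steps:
A = -17/4 (A = -7/4 + ((-4 - 1)*2)/4 = -7/4 + (-5*2)/4 = -7/4 + (¼)*(-10) = -7/4 - 5/2 = -17/4 ≈ -4.2500)
B(x) = 2 + √(-17/4 + x) (B(x) = 2 + √(x - 17/4) = 2 + √(-17/4 + x))
B(-46)*(-14) = (2 + √(-17 + 4*(-46))/2)*(-14) = (2 + √(-17 - 184)/2)*(-14) = (2 + √(-201)/2)*(-14) = (2 + (I*√201)/2)*(-14) = (2 + I*√201/2)*(-14) = -28 - 7*I*√201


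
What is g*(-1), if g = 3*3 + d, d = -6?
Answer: -3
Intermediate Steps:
g = 3 (g = 3*3 - 6 = 9 - 6 = 3)
g*(-1) = 3*(-1) = -3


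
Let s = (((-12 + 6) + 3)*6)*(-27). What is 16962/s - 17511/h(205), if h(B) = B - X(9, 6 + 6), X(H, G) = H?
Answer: -864299/15876 ≈ -54.441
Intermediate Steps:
h(B) = -9 + B (h(B) = B - 1*9 = B - 9 = -9 + B)
s = 486 (s = ((-6 + 3)*6)*(-27) = -3*6*(-27) = -18*(-27) = 486)
16962/s - 17511/h(205) = 16962/486 - 17511/(-9 + 205) = 16962*(1/486) - 17511/196 = 2827/81 - 17511*1/196 = 2827/81 - 17511/196 = -864299/15876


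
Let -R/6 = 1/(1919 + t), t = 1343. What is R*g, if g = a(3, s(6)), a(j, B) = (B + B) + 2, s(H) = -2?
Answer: 6/1631 ≈ 0.0036787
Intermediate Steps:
a(j, B) = 2 + 2*B (a(j, B) = 2*B + 2 = 2 + 2*B)
g = -2 (g = 2 + 2*(-2) = 2 - 4 = -2)
R = -3/1631 (R = -6/(1919 + 1343) = -6/3262 = -6*1/3262 = -3/1631 ≈ -0.0018394)
R*g = -3/1631*(-2) = 6/1631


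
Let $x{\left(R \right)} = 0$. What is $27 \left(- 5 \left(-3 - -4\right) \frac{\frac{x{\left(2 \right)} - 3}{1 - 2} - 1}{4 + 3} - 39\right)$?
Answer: $- \frac{7641}{7} \approx -1091.6$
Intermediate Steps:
$27 \left(- 5 \left(-3 - -4\right) \frac{\frac{x{\left(2 \right)} - 3}{1 - 2} - 1}{4 + 3} - 39\right) = 27 \left(- 5 \left(-3 - -4\right) \frac{\frac{0 - 3}{1 - 2} - 1}{4 + 3} - 39\right) = 27 \left(- 5 \left(-3 + 4\right) \frac{- \frac{3}{-1} - 1}{7} - 39\right) = 27 \left(\left(-5\right) 1 \left(\left(-3\right) \left(-1\right) - 1\right) \frac{1}{7} - 39\right) = 27 \left(- 5 \left(3 - 1\right) \frac{1}{7} - 39\right) = 27 \left(- 5 \cdot 2 \cdot \frac{1}{7} - 39\right) = 27 \left(\left(-5\right) \frac{2}{7} - 39\right) = 27 \left(- \frac{10}{7} - 39\right) = 27 \left(- \frac{283}{7}\right) = - \frac{7641}{7}$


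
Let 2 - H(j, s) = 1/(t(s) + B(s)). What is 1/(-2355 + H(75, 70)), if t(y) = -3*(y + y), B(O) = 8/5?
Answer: -2092/4922471 ≈ -0.00042499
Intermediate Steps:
B(O) = 8/5 (B(O) = 8*(⅕) = 8/5)
t(y) = -6*y
H(j, s) = 2 - 1/(8/5 - 6*s) (H(j, s) = 2 - 1/(-6*s + 8/5) = 2 - 1/(8/5 - 6*s))
1/(-2355 + H(75, 70)) = 1/(-2355 + (-11 + 60*70)/(2*(-4 + 15*70))) = 1/(-2355 + (-11 + 4200)/(2*(-4 + 1050))) = 1/(-2355 + (½)*4189/1046) = 1/(-2355 + (½)*(1/1046)*4189) = 1/(-2355 + 4189/2092) = 1/(-4922471/2092) = -2092/4922471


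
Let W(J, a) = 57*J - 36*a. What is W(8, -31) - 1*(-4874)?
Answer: 6446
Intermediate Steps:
W(J, a) = -36*a + 57*J
W(8, -31) - 1*(-4874) = (-36*(-31) + 57*8) - 1*(-4874) = (1116 + 456) + 4874 = 1572 + 4874 = 6446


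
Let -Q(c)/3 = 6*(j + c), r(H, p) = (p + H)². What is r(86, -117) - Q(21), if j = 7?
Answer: 1465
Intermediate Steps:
r(H, p) = (H + p)²
Q(c) = -126 - 18*c (Q(c) = -18*(7 + c) = -3*(42 + 6*c) = -126 - 18*c)
r(86, -117) - Q(21) = (86 - 117)² - (-126 - 18*21) = (-31)² - (-126 - 378) = 961 - 1*(-504) = 961 + 504 = 1465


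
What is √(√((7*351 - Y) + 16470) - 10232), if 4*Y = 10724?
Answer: √(-10232 + √16246) ≈ 100.52*I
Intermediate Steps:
Y = 2681 (Y = (¼)*10724 = 2681)
√(√((7*351 - Y) + 16470) - 10232) = √(√((7*351 - 1*2681) + 16470) - 10232) = √(√((2457 - 2681) + 16470) - 10232) = √(√(-224 + 16470) - 10232) = √(√16246 - 10232) = √(-10232 + √16246)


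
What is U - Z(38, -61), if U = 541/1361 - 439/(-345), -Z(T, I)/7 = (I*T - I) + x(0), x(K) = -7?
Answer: -7440565036/469545 ≈ -15846.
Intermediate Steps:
Z(T, I) = 49 + 7*I - 7*I*T (Z(T, I) = -7*((I*T - I) - 7) = -7*((-I + I*T) - 7) = -7*(-7 - I + I*T) = 49 + 7*I - 7*I*T)
U = 784124/469545 (U = 541*(1/1361) - 439*(-1/345) = 541/1361 + 439/345 = 784124/469545 ≈ 1.6700)
U - Z(38, -61) = 784124/469545 - (49 + 7*(-61) - 7*(-61)*38) = 784124/469545 - (49 - 427 + 16226) = 784124/469545 - 1*15848 = 784124/469545 - 15848 = -7440565036/469545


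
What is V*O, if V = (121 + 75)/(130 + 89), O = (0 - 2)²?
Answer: 784/219 ≈ 3.5799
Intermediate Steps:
O = 4 (O = (-2)² = 4)
V = 196/219 ≈ 0.89498
V*O = (196/219)*4 = 784/219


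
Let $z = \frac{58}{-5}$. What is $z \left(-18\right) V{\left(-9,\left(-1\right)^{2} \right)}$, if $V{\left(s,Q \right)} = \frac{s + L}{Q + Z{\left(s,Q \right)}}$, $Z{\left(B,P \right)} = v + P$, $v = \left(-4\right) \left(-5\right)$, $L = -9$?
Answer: $- \frac{9396}{55} \approx -170.84$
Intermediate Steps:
$v = 20$
$Z{\left(B,P \right)} = 20 + P$
$z = - \frac{58}{5}$ ($z = 58 \left(- \frac{1}{5}\right) = - \frac{58}{5} \approx -11.6$)
$V{\left(s,Q \right)} = \frac{-9 + s}{20 + 2 Q}$ ($V{\left(s,Q \right)} = \frac{s - 9}{Q + \left(20 + Q\right)} = \frac{-9 + s}{20 + 2 Q}$)
$z \left(-18\right) V{\left(-9,\left(-1\right)^{2} \right)} = \left(- \frac{58}{5}\right) \left(-18\right) \frac{-9 - 9}{2 \left(10 + \left(-1\right)^{2}\right)} = \frac{1044 \cdot \frac{1}{2} \frac{1}{10 + 1} \left(-18\right)}{5} = \frac{1044 \cdot \frac{1}{2} \cdot \frac{1}{11} \left(-18\right)}{5} = \frac{1044}{5} \left(- \frac{9}{11}\right) = - \frac{9396}{55}$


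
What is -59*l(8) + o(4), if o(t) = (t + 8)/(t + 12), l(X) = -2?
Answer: 475/4 ≈ 118.75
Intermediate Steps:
o(t) = (8 + t)/(12 + t)
-59*l(8) + o(4) = -59*(-2) + (8 + 4)/(12 + 4) = 118 + 12/16 = 118 + (1/16)*12 = 118 + ¾ = 475/4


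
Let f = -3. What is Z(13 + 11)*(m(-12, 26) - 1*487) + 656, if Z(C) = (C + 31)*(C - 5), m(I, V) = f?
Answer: -511394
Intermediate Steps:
m(I, V) = -3
Z(C) = (-5 + C)*(31 + C) (Z(C) = (31 + C)*(-5 + C) = (-5 + C)*(31 + C))
Z(13 + 11)*(m(-12, 26) - 1*487) + 656 = (-155 + (13 + 11)**2 + 26*(13 + 11))*(-3 - 1*487) + 656 = (-155 + 24**2 + 26*24)*(-3 - 487) + 656 = (-155 + 576 + 624)*(-490) + 656 = 1045*(-490) + 656 = -512050 + 656 = -511394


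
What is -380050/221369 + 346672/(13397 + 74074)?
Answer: 43499080418/19363367799 ≈ 2.2465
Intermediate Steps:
-380050/221369 + 346672/(13397 + 74074) = -380050*1/221369 + 346672/87471 = -380050/221369 + 346672*(1/87471) = -380050/221369 + 346672/87471 = 43499080418/19363367799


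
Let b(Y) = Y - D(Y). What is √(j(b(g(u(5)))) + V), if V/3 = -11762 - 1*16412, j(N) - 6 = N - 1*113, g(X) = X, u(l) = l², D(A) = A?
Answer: I*√84629 ≈ 290.91*I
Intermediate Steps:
b(Y) = 0 (b(Y) = Y - Y = 0)
j(N) = -107 + N (j(N) = 6 + (N - 1*113) = 6 + (N - 113) = 6 + (-113 + N) = -107 + N)
V = -84522 (V = 3*(-11762 - 1*16412) = 3*(-11762 - 16412) = 3*(-28174) = -84522)
√(j(b(g(u(5)))) + V) = √((-107 + 0) - 84522) = √(-107 - 84522) = √(-84629) = I*√84629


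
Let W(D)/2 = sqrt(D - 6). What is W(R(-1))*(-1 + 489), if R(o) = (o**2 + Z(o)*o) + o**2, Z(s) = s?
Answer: 976*I*sqrt(3) ≈ 1690.5*I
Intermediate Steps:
R(o) = 3*o**2 (R(o) = (o**2 + o*o) + o**2 = (o**2 + o**2) + o**2 = 2*o**2 + o**2 = 3*o**2)
W(D) = 2*sqrt(-6 + D) (W(D) = 2*sqrt(D - 6) = 2*sqrt(-6 + D))
W(R(-1))*(-1 + 489) = (2*sqrt(-6 + 3*(-1)**2))*(-1 + 489) = (2*sqrt(-6 + 3*1))*488 = (2*sqrt(-6 + 3))*488 = (2*sqrt(-3))*488 = (2*(I*sqrt(3)))*488 = (2*I*sqrt(3))*488 = 976*I*sqrt(3)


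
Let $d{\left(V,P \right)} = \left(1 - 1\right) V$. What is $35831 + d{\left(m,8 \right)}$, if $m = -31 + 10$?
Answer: $35831$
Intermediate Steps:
$m = -21$
$d{\left(V,P \right)} = 0$ ($d{\left(V,P \right)} = 0 V = 0$)
$35831 + d{\left(m,8 \right)} = 35831 + 0 = 35831$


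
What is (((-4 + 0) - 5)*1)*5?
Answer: -45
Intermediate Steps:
(((-4 + 0) - 5)*1)*5 = ((-4 - 5)*1)*5 = -9*1*5 = -9*5 = -45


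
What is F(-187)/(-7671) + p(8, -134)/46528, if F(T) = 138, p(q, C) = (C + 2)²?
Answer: 2650805/7435756 ≈ 0.35649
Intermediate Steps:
p(q, C) = (2 + C)²
F(-187)/(-7671) + p(8, -134)/46528 = 138/(-7671) + (2 - 134)²/46528 = 138*(-1/7671) + (-132)²*(1/46528) = -46/2557 + 17424*(1/46528) = -46/2557 + 1089/2908 = 2650805/7435756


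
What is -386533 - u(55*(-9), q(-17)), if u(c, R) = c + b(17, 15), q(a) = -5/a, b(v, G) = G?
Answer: -386053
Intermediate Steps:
u(c, R) = 15 + c (u(c, R) = c + 15 = 15 + c)
-386533 - u(55*(-9), q(-17)) = -386533 - (15 + 55*(-9)) = -386533 - (15 - 495) = -386533 - 1*(-480) = -386533 + 480 = -386053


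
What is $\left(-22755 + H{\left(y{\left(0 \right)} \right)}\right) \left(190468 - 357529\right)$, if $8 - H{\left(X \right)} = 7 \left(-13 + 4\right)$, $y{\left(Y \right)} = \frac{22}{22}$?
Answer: $3789611724$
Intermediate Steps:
$y{\left(Y \right)} = 1$ ($y{\left(Y \right)} = 22 \cdot \frac{1}{22} = 1$)
$H{\left(X \right)} = 71$ ($H{\left(X \right)} = 8 - 7 \left(-13 + 4\right) = 8 - 7 \left(-9\right) = 8 - -63 = 8 + 63 = 71$)
$\left(-22755 + H{\left(y{\left(0 \right)} \right)}\right) \left(190468 - 357529\right) = \left(-22755 + 71\right) \left(190468 - 357529\right) = \left(-22684\right) \left(-167061\right) = 3789611724$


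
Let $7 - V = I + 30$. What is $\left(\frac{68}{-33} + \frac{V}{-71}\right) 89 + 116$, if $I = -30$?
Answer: $- \frac{178463}{2343} \approx -76.169$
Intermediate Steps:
$V = 7$ ($V = 7 - \left(-30 + 30\right) = 7 - 0 = 7 + 0 = 7$)
$\left(\frac{68}{-33} + \frac{V}{-71}\right) 89 + 116 = \left(\frac{68}{-33} + \frac{7}{-71}\right) 89 + 116 = \left(68 \left(- \frac{1}{33}\right) + 7 \left(- \frac{1}{71}\right)\right) 89 + 116 = \left(- \frac{68}{33} - \frac{7}{71}\right) 89 + 116 = \left(- \frac{5059}{2343}\right) 89 + 116 = - \frac{450251}{2343} + 116 = - \frac{178463}{2343}$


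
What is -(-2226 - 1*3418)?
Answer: 5644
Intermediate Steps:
-(-2226 - 1*3418) = -(-2226 - 3418) = -1*(-5644) = 5644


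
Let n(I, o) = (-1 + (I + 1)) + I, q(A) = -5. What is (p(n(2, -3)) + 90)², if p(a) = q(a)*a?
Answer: 4900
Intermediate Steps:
n(I, o) = 2*I (n(I, o) = (-1 + (1 + I)) + I = I + I = 2*I)
p(a) = -5*a
(p(n(2, -3)) + 90)² = (-10*2 + 90)² = (-5*4 + 90)² = (-20 + 90)² = 70² = 4900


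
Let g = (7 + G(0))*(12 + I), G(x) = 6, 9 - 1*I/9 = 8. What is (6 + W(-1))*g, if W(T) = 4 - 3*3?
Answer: 273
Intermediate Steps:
I = 9 (I = 81 - 9*8 = 81 - 72 = 9)
W(T) = -5 (W(T) = 4 - 9 = -5)
g = 273 (g = (7 + 6)*(12 + 9) = 13*21 = 273)
(6 + W(-1))*g = (6 - 5)*273 = 1*273 = 273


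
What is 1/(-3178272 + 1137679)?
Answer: -1/2040593 ≈ -4.9005e-7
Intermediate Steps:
1/(-3178272 + 1137679) = 1/(-2040593) = -1/2040593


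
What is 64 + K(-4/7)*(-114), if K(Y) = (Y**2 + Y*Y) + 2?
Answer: -11684/49 ≈ -238.45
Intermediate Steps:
K(Y) = 2 + 2*Y**2 (K(Y) = (Y**2 + Y**2) + 2 = 2*Y**2 + 2 = 2 + 2*Y**2)
64 + K(-4/7)*(-114) = 64 + (2 + 2*(-4/7)**2)*(-114) = 64 + (2 + 2*(16/49))*(-114) = 64 + (2 + 32/49)*(-114) = 64 + (130/49)*(-114) = 64 - 14820/49 = -11684/49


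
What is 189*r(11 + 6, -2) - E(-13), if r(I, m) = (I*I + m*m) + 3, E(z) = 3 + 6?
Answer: 55935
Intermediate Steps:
E(z) = 9
r(I, m) = 3 + I**2 + m**2 (r(I, m) = (I**2 + m**2) + 3 = 3 + I**2 + m**2)
189*r(11 + 6, -2) - E(-13) = 189*(3 + (11 + 6)**2 + (-2)**2) - 1*9 = 189*(3 + 17**2 + 4) - 9 = 189*(3 + 289 + 4) - 9 = 189*296 - 9 = 55944 - 9 = 55935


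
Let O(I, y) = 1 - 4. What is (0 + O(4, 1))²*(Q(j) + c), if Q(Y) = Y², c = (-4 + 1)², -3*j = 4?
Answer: 97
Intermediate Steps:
j = -4/3 (j = -⅓*4 = -4/3 ≈ -1.3333)
O(I, y) = -3
c = 9 (c = (-3)² = 9)
(0 + O(4, 1))²*(Q(j) + c) = (0 - 3)²*((-4/3)² + 9) = (-3)²*(16/9 + 9) = 9*(97/9) = 97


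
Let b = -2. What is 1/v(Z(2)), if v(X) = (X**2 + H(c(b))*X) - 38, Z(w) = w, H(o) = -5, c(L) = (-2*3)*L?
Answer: -1/44 ≈ -0.022727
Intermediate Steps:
c(L) = -6*L
v(X) = -38 + X**2 - 5*X (v(X) = (X**2 - 5*X) - 38 = -38 + X**2 - 5*X)
1/v(Z(2)) = 1/(-38 + 2**2 - 5*2) = 1/(-38 + 4 - 10) = 1/(-44) = -1/44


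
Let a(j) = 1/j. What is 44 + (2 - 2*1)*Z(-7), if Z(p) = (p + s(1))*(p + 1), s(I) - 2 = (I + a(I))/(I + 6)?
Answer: 44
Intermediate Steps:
s(I) = 2 + (I + 1/I)/(6 + I) (s(I) = 2 + (I + 1/I)/(I + 6) = 2 + (I + 1/I)/(6 + I))
Z(p) = (1 + p)*(16/7 + p) (Z(p) = (p + (1 + 3*1*(4 + 1))/(1*(6 + 1)))*(p + 1) = (p + 1*(1 + 3*1*5)/7)*(1 + p) = (p + 1*(⅐)*(1 + 15))*(1 + p) = (p + 1*(⅐)*16)*(1 + p) = (p + 16/7)*(1 + p) = (16/7 + p)*(1 + p) = (1 + p)*(16/7 + p))
44 + (2 - 2*1)*Z(-7) = 44 + (2 - 2*1)*(16/7 + (-7)² + (23/7)*(-7)) = 44 + (2 - 2)*(16/7 + 49 - 23) = 44 + 0*(198/7) = 44 + 0 = 44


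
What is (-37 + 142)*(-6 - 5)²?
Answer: 12705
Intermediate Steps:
(-37 + 142)*(-6 - 5)² = 105*(-11)² = 105*121 = 12705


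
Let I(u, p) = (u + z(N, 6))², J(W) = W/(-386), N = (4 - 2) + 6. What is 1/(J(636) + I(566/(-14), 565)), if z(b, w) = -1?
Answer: 9457/16215718 ≈ 0.00058320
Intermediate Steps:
N = 8 (N = 2 + 6 = 8)
J(W) = -W/386 (J(W) = W*(-1/386) = -W/386)
I(u, p) = (-1 + u)² (I(u, p) = (u - 1)² = (-1 + u)²)
1/(J(636) + I(566/(-14), 565)) = 1/(-1/386*636 + (-1 + 566/(-14))²) = 1/(-318/193 + (-1 + 566*(-1/14))²) = 1/(-318/193 + (-1 - 283/7)²) = 1/(-318/193 + (-290/7)²) = 1/(-318/193 + 84100/49) = 1/(16215718/9457) = 9457/16215718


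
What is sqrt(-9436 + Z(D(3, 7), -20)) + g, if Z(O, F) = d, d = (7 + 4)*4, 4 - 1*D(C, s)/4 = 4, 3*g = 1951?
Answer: 1951/3 + 4*I*sqrt(587) ≈ 650.33 + 96.912*I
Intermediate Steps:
g = 1951/3 (g = (1/3)*1951 = 1951/3 ≈ 650.33)
D(C, s) = 0 (D(C, s) = 16 - 4*4 = 16 - 16 = 0)
d = 44 (d = 11*4 = 44)
Z(O, F) = 44
sqrt(-9436 + Z(D(3, 7), -20)) + g = sqrt(-9436 + 44) + 1951/3 = sqrt(-9392) + 1951/3 = 4*I*sqrt(587) + 1951/3 = 1951/3 + 4*I*sqrt(587)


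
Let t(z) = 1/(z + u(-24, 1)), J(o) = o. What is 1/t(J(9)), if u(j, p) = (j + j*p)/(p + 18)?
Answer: 123/19 ≈ 6.4737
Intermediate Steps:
u(j, p) = (j + j*p)/(18 + p)
t(z) = 1/(-48/19 + z) (t(z) = 1/(z - 24*(1 + 1)/(18 + 1)) = 1/(z - 24*2/19) = 1/(z - 24*1/19*2) = 1/(z - 48/19) = 1/(-48/19 + z))
1/t(J(9)) = 1/(19/(-48 + 19*9)) = 1/(19/(-48 + 171)) = 1/(19/123) = 123/19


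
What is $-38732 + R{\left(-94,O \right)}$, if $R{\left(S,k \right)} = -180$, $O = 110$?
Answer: $-38912$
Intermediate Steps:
$-38732 + R{\left(-94,O \right)} = -38732 - 180 = -38912$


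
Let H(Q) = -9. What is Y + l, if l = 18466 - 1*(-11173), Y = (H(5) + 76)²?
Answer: 34128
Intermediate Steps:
Y = 4489 (Y = (-9 + 76)² = 67² = 4489)
l = 29639 (l = 18466 + 11173 = 29639)
Y + l = 4489 + 29639 = 34128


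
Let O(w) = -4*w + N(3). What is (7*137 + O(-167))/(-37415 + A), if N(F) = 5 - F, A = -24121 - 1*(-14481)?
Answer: -543/15685 ≈ -0.034619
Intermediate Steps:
A = -9640 (A = -24121 + 14481 = -9640)
O(w) = 2 - 4*w (O(w) = -4*w + (5 - 1*3) = -4*w + (5 - 3) = -4*w + 2 = 2 - 4*w)
(7*137 + O(-167))/(-37415 + A) = (7*137 + (2 - 4*(-167)))/(-37415 - 9640) = (959 + (2 + 668))/(-47055) = (959 + 670)*(-1/47055) = 1629*(-1/47055) = -543/15685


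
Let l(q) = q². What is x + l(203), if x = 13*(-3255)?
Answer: -1106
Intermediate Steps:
x = -42315
x + l(203) = -42315 + 203² = -42315 + 41209 = -1106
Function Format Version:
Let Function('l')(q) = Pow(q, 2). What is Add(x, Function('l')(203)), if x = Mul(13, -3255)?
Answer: -1106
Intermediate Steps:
x = -42315
Add(x, Function('l')(203)) = Add(-42315, Pow(203, 2)) = Add(-42315, 41209) = -1106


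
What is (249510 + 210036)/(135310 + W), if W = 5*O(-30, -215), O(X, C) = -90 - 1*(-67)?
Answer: 153182/45065 ≈ 3.3991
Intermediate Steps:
O(X, C) = -23 (O(X, C) = -90 + 67 = -23)
W = -115 (W = 5*(-23) = -115)
(249510 + 210036)/(135310 + W) = (249510 + 210036)/(135310 - 115) = 459546/135195 = 459546*(1/135195) = 153182/45065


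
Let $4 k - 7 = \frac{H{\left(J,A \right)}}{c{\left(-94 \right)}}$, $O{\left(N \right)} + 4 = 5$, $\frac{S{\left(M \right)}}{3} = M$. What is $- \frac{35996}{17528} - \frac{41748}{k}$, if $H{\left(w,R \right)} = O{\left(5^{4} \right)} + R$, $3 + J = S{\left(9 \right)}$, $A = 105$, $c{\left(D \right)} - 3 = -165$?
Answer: $- \frac{29638549975}{1126174} \approx -26318.0$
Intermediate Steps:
$S{\left(M \right)} = 3 M$
$c{\left(D \right)} = -162$ ($c{\left(D \right)} = 3 - 165 = -162$)
$O{\left(N \right)} = 1$ ($O{\left(N \right)} = -4 + 5 = 1$)
$J = 24$ ($J = -3 + 3 \cdot 9 = -3 + 27 = 24$)
$H{\left(w,R \right)} = 1 + R$
$k = \frac{257}{162}$ ($k = \frac{7}{4} + \frac{\left(1 + 105\right) \frac{1}{-162}}{4} = \frac{7}{4} + \frac{106 \left(- \frac{1}{162}\right)}{4} = \frac{7}{4} + \frac{1}{4} \left(- \frac{53}{81}\right) = \frac{7}{4} - \frac{53}{324} = \frac{257}{162} \approx 1.5864$)
$- \frac{35996}{17528} - \frac{41748}{k} = - \frac{35996}{17528} - \frac{41748}{\frac{257}{162}} = \left(-35996\right) \frac{1}{17528} - \frac{6763176}{257} = - \frac{8999}{4382} - \frac{6763176}{257} = - \frac{29638549975}{1126174}$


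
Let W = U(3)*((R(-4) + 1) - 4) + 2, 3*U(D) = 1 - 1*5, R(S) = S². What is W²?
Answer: 2116/9 ≈ 235.11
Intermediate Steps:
U(D) = -4/3 (U(D) = (1 - 1*5)/3 = (1 - 5)/3 = (⅓)*(-4) = -4/3)
W = -46/3 (W = -4*(((-4)² + 1) - 4)/3 + 2 = -4*((16 + 1) - 4)/3 + 2 = -4*(17 - 4)/3 + 2 = -4/3*13 + 2 = -52/3 + 2 = -46/3 ≈ -15.333)
W² = (-46/3)² = 2116/9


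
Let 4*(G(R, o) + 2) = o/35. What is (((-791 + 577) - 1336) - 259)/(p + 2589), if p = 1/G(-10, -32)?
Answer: -141102/201907 ≈ -0.69885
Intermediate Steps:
G(R, o) = -2 + o/140 (G(R, o) = -2 + (o/35)/4 = -2 + o/140)
p = -35/78 (p = 1/(-2 + (1/140)*(-32)) = 1/(-2 - 8/35) = 1/(-78/35) = -35/78 ≈ -0.44872)
(((-791 + 577) - 1336) - 259)/(p + 2589) = (((-791 + 577) - 1336) - 259)/(-35/78 + 2589) = ((-214 - 1336) - 259)/(201907/78) = (-1550 - 259)*(78/201907) = -1809*78/201907 = -141102/201907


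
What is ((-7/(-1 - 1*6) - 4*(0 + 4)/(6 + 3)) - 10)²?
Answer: 9409/81 ≈ 116.16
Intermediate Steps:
((-7/(-1 - 1*6) - 4*(0 + 4)/(6 + 3)) - 10)² = ((-7/(-1 - 6) - 4/(9/4)) - 10)² = ((-7/(-7) - 4/(9*(¼))) - 10)² = ((-7*(-⅐) - 4/9/4) - 10)² = ((1 - 4*4/9) - 10)² = ((1 - 16/9) - 10)² = (-7/9 - 10)² = (-97/9)² = 9409/81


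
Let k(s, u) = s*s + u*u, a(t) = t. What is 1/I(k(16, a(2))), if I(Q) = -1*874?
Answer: -1/874 ≈ -0.0011442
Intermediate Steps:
k(s, u) = s² + u²
I(Q) = -874
1/I(k(16, a(2))) = 1/(-874) = -1/874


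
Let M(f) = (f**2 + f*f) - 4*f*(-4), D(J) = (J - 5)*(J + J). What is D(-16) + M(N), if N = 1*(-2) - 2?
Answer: 640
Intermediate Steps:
D(J) = 2*J*(-5 + J) (D(J) = (-5 + J)*(2*J) = 2*J*(-5 + J))
N = -4 (N = -2 - 2 = -4)
M(f) = 2*f**2 + 16*f (M(f) = (f**2 + f**2) + 16*f = 2*f**2 + 16*f)
D(-16) + M(N) = 2*(-16)*(-5 - 16) + 2*(-4)*(8 - 4) = 2*(-16)*(-21) + 2*(-4)*4 = 672 - 32 = 640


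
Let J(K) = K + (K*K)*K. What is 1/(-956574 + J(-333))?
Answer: -1/37882944 ≈ -2.6397e-8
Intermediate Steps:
J(K) = K + K**3 (J(K) = K + K**2*K = K + K**3)
1/(-956574 + J(-333)) = 1/(-956574 + (-333 + (-333)**3)) = 1/(-956574 + (-333 - 36926037)) = 1/(-956574 - 36926370) = 1/(-37882944) = -1/37882944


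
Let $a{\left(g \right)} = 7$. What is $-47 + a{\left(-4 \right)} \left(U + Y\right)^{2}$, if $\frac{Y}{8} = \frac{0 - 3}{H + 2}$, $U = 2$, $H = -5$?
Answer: $653$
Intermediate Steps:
$Y = 8$ ($Y = 8 \frac{0 - 3}{-5 + 2} = 8 \left(- \frac{3}{-3}\right) = 8 \left(\left(-3\right) \left(- \frac{1}{3}\right)\right) = 8 \cdot 1 = 8$)
$-47 + a{\left(-4 \right)} \left(U + Y\right)^{2} = -47 + 7 \left(2 + 8\right)^{2} = -47 + 7 \cdot 10^{2} = -47 + 7 \cdot 100 = -47 + 700 = 653$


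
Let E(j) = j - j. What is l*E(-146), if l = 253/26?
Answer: 0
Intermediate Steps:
E(j) = 0
l = 253/26 (l = 253*(1/26) = 253/26 ≈ 9.7308)
l*E(-146) = (253/26)*0 = 0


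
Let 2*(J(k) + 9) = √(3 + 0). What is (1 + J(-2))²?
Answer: (16 - √3)²/4 ≈ 50.894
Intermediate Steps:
J(k) = -9 + √3/2 (J(k) = -9 + √(3 + 0)/2 = -9 + √3/2)
(1 + J(-2))² = (1 + (-9 + √3/2))² = (-8 + √3/2)²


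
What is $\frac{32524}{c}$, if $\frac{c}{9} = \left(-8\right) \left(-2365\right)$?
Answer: $\frac{8131}{42570} \approx 0.191$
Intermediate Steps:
$c = 170280$ ($c = 9 \left(\left(-8\right) \left(-2365\right)\right) = 9 \cdot 18920 = 170280$)
$\frac{32524}{c} = \frac{32524}{170280} = 32524 \cdot \frac{1}{170280} = \frac{8131}{42570}$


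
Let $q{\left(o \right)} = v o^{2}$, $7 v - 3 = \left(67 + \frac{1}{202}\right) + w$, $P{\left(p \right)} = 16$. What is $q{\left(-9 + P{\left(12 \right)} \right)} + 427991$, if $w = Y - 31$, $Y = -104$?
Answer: $\frac{86362279}{202} \approx 4.2754 \cdot 10^{5}$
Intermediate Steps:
$w = -135$ ($w = -104 - 31 = -135$)
$v = - \frac{13129}{1414}$ ($v = \frac{3}{7} + \frac{\left(67 + \frac{1}{202}\right) - 135}{7} = \frac{3}{7} + \frac{\frac{13535}{202} - 135}{7} = \frac{3}{7} + \frac{1}{7} \left(- \frac{13735}{202}\right) = \frac{3}{7} - \frac{13735}{1414} = - \frac{13129}{1414} \approx -9.285$)
$q{\left(o \right)} = - \frac{13129 o^{2}}{1414}$
$q{\left(-9 + P{\left(12 \right)} \right)} + 427991 = - \frac{13129 \left(-9 + 16\right)^{2}}{1414} + 427991 = - \frac{13129 \cdot 7^{2}}{1414} + 427991 = \left(- \frac{13129}{1414}\right) 49 + 427991 = - \frac{91903}{202} + 427991 = \frac{86362279}{202}$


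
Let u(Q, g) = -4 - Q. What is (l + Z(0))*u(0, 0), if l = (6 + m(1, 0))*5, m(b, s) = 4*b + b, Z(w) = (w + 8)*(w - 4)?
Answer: -92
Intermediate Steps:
Z(w) = (-4 + w)*(8 + w) (Z(w) = (8 + w)*(-4 + w) = (-4 + w)*(8 + w))
m(b, s) = 5*b
l = 55 (l = (6 + 5*1)*5 = (6 + 5)*5 = 11*5 = 55)
(l + Z(0))*u(0, 0) = (55 + (-32 + 0**2 + 4*0))*(-4 - 1*0) = (55 + (-32 + 0 + 0))*(-4 + 0) = (55 - 32)*(-4) = 23*(-4) = -92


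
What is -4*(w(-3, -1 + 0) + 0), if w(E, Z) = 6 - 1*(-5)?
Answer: -44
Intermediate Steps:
w(E, Z) = 11 (w(E, Z) = 6 + 5 = 11)
-4*(w(-3, -1 + 0) + 0) = -4*(11 + 0) = -4*11 = -44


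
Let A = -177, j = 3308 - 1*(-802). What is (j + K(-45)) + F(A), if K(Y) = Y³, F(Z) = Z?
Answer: -87192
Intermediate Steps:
j = 4110 (j = 3308 + 802 = 4110)
(j + K(-45)) + F(A) = (4110 + (-45)³) - 177 = (4110 - 91125) - 177 = -87015 - 177 = -87192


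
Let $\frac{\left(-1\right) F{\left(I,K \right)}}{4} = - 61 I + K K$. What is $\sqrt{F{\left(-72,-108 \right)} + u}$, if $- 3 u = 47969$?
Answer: $\frac{i \sqrt{721923}}{3} \approx 283.22 i$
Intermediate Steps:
$u = - \frac{47969}{3}$ ($u = \left(- \frac{1}{3}\right) 47969 = - \frac{47969}{3} \approx -15990.0$)
$F{\left(I,K \right)} = - 4 K^{2} + 244 I$ ($F{\left(I,K \right)} = - 4 \left(- 61 I + K K\right) = - 4 \left(- 61 I + K^{2}\right) = - 4 \left(K^{2} - 61 I\right) = - 4 K^{2} + 244 I$)
$\sqrt{F{\left(-72,-108 \right)} + u} = \sqrt{\left(- 4 \left(-108\right)^{2} + 244 \left(-72\right)\right) - \frac{47969}{3}} = \sqrt{\left(\left(-4\right) 11664 - 17568\right) - \frac{47969}{3}} = \sqrt{\left(-46656 - 17568\right) - \frac{47969}{3}} = \sqrt{-64224 - \frac{47969}{3}} = \sqrt{- \frac{240641}{3}} = \frac{i \sqrt{721923}}{3}$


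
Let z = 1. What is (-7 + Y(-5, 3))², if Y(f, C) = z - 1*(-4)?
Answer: 4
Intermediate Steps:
Y(f, C) = 5 (Y(f, C) = 1 - 1*(-4) = 1 + 4 = 5)
(-7 + Y(-5, 3))² = (-7 + 5)² = (-2)² = 4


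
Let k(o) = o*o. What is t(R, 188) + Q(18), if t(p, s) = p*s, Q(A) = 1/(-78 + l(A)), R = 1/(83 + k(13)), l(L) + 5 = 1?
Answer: 3791/5166 ≈ 0.73384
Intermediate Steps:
l(L) = -4 (l(L) = -5 + 1 = -4)
k(o) = o²
R = 1/252 (R = 1/(83 + 13²) = 1/(83 + 169) = 1/252 ≈ 0.0039683)
Q(A) = -1/82 (Q(A) = 1/(-78 - 4) = 1/(-82) = -1/82)
t(R, 188) + Q(18) = (1/252)*188 - 1/82 = 47/63 - 1/82 = 3791/5166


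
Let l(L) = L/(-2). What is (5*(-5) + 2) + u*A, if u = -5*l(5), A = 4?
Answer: 27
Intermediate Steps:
l(L) = -L/2 (l(L) = L*(-½) = -L/2)
u = 25/2 (u = -(-5)*5/2 = -5*(-5/2) = 25/2 ≈ 12.500)
(5*(-5) + 2) + u*A = (5*(-5) + 2) + (25/2)*4 = (-25 + 2) + 50 = -23 + 50 = 27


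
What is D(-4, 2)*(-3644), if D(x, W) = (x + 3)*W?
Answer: 7288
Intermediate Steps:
D(x, W) = W*(3 + x) (D(x, W) = (3 + x)*W = W*(3 + x))
D(-4, 2)*(-3644) = (2*(3 - 4))*(-3644) = (2*(-1))*(-3644) = -2*(-3644) = 7288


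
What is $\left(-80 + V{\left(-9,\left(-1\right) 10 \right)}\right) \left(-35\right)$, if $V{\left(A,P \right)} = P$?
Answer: $3150$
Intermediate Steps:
$\left(-80 + V{\left(-9,\left(-1\right) 10 \right)}\right) \left(-35\right) = \left(-80 - 10\right) \left(-35\right) = \left(-90\right) \left(-35\right) = 3150$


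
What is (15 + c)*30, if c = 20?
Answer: 1050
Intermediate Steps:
(15 + c)*30 = (15 + 20)*30 = 35*30 = 1050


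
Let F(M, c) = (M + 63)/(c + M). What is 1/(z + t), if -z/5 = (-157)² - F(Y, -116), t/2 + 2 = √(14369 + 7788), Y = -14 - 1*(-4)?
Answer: -1956734514/241168280412193 - 31752*√22157/241168280412193 ≈ -8.1332e-6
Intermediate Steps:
Y = -10 (Y = -14 + 4 = -10)
F(M, c) = (63 + M)/(M + c)
t = -4 + 2*√22157 (t = -4 + 2*√(14369 + 7788) = -4 + 2*√22157 ≈ 293.70)
z = -15529135/126 (z = -5*((-157)² - (63 - 10)/(-10 - 116)) = -5*(24649 - 53/(-126)) = -5*(24649 - (-1)*53/126) = -5*(24649 - 1*(-53/126)) = -5*(24649 + 53/126) = -5*3105827/126 = -15529135/126 ≈ -1.2325e+5)
1/(z + t) = 1/(-15529135/126 + (-4 + 2*√22157)) = 1/(-15529639/126 + 2*√22157)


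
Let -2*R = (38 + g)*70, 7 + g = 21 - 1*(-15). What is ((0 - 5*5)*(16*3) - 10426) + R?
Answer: -13971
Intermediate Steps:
g = 29 (g = -7 + (21 - 1*(-15)) = -7 + (21 + 15) = -7 + 36 = 29)
R = -2345 (R = -(38 + 29)*70/2 = -67*70/2 = -1/2*4690 = -2345)
((0 - 5*5)*(16*3) - 10426) + R = ((0 - 5*5)*(16*3) - 10426) - 2345 = ((0 - 25)*48 - 10426) - 2345 = (-25*48 - 10426) - 2345 = (-1200 - 10426) - 2345 = -11626 - 2345 = -13971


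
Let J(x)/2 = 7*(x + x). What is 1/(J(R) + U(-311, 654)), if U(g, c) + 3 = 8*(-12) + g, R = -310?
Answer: -1/9090 ≈ -0.00011001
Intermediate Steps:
U(g, c) = -99 + g (U(g, c) = -3 + (8*(-12) + g) = -3 + (-96 + g) = -99 + g)
J(x) = 28*x (J(x) = 2*(7*(x + x)) = 2*(7*(2*x)) = 2*(14*x) = 28*x)
1/(J(R) + U(-311, 654)) = 1/(28*(-310) + (-99 - 311)) = 1/(-8680 - 410) = 1/(-9090) = -1/9090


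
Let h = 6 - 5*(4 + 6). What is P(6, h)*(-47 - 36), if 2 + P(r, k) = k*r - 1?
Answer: 22161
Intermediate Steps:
h = -44 (h = 6 - 5*10 = 6 - 50 = -44)
P(r, k) = -3 + k*r (P(r, k) = -2 + (k*r - 1) = -2 + (-1 + k*r) = -3 + k*r)
P(6, h)*(-47 - 36) = (-3 - 44*6)*(-47 - 36) = (-3 - 264)*(-83) = -267*(-83) = 22161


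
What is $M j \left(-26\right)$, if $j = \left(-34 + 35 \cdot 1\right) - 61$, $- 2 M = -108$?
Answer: $84240$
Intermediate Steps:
$M = 54$ ($M = \left(- \frac{1}{2}\right) \left(-108\right) = 54$)
$j = -60$ ($j = \left(-34 + 35\right) - 61 = 1 - 61 = -60$)
$M j \left(-26\right) = 54 \left(-60\right) \left(-26\right) = \left(-3240\right) \left(-26\right) = 84240$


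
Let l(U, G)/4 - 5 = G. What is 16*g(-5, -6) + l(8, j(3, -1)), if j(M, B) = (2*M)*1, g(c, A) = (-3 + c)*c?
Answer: 684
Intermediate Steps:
g(c, A) = c*(-3 + c)
j(M, B) = 2*M
l(U, G) = 20 + 4*G
16*g(-5, -6) + l(8, j(3, -1)) = 16*(-5*(-3 - 5)) + (20 + 4*(2*3)) = 16*(-5*(-8)) + (20 + 4*6) = 16*40 + (20 + 24) = 640 + 44 = 684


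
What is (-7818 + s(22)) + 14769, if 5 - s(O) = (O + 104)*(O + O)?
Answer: 1412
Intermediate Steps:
s(O) = 5 - 2*O*(104 + O) (s(O) = 5 - (O + 104)*(O + O) = 5 - (104 + O)*2*O = 5 - 2*O*(104 + O))
(-7818 + s(22)) + 14769 = (-7818 + (5 - 208*22 - 2*22**2)) + 14769 = (-7818 + (5 - 4576 - 2*484)) + 14769 = (-7818 + (5 - 4576 - 968)) + 14769 = (-7818 - 5539) + 14769 = -13357 + 14769 = 1412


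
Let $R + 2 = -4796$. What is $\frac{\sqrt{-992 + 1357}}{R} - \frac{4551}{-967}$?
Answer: $\frac{4551}{967} - \frac{\sqrt{365}}{4798} \approx 4.7023$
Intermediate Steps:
$R = -4798$ ($R = -2 - 4796 = -4798$)
$\frac{\sqrt{-992 + 1357}}{R} - \frac{4551}{-967} = \frac{\sqrt{-992 + 1357}}{-4798} - \frac{4551}{-967} = \sqrt{365} \left(- \frac{1}{4798}\right) - - \frac{4551}{967} = - \frac{\sqrt{365}}{4798} + \frac{4551}{967} = \frac{4551}{967} - \frac{\sqrt{365}}{4798}$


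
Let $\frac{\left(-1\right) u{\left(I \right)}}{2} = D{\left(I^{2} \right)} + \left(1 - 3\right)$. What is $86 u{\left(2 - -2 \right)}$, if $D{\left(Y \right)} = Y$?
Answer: $-2408$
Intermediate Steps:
$u{\left(I \right)} = 4 - 2 I^{2}$ ($u{\left(I \right)} = - 2 \left(I^{2} + \left(1 - 3\right)\right) = - 2 \left(I^{2} - 2\right) = - 2 \left(-2 + I^{2}\right) = 4 - 2 I^{2}$)
$86 u{\left(2 - -2 \right)} = 86 \left(4 - 2 \left(2 - -2\right)^{2}\right) = 86 \left(4 - 2 \left(2 + 2\right)^{2}\right) = 86 \left(4 - 2 \cdot 4^{2}\right) = 86 \left(4 - 32\right) = 86 \left(-28\right) = -2408$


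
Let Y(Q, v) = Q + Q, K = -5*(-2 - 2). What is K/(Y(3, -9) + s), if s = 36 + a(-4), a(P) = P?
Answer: 10/19 ≈ 0.52632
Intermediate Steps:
K = 20 (K = -5*(-4) = 20)
s = 32 (s = 36 - 4 = 32)
Y(Q, v) = 2*Q
K/(Y(3, -9) + s) = 20/(2*3 + 32) = 20/(6 + 32) = 20/38 = 20*(1/38) = 10/19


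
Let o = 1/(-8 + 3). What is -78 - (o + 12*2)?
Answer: -509/5 ≈ -101.80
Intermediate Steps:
o = -1/5 (o = 1/(-5) = -1/5 ≈ -0.20000)
-78 - (o + 12*2) = -78 - (-1/5 + 12*2) = -78 - (-1/5 + 24) = -78 - 1*119/5 = -78 - 119/5 = -509/5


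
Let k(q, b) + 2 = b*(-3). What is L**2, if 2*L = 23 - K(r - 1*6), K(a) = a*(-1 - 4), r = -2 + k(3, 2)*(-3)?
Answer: 10609/4 ≈ 2652.3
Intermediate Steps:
k(q, b) = -2 - 3*b (k(q, b) = -2 + b*(-3) = -2 - 3*b)
r = 22 (r = -2 + (-2 - 3*2)*(-3) = -2 + (-2 - 6)*(-3) = -2 - 8*(-3) = -2 + 24 = 22)
K(a) = -5*a (K(a) = a*(-5) = -5*a)
L = 103/2 (L = (23 - (-5)*(22 - 1*6))/2 = (23 - (-5)*(22 - 6))/2 = (23 - (-5)*16)/2 = (23 - 1*(-80))/2 = (23 + 80)/2 = (1/2)*103 = 103/2 ≈ 51.500)
L**2 = (103/2)**2 = 10609/4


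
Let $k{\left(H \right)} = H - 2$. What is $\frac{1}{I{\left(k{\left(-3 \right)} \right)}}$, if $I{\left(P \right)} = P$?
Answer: $- \frac{1}{5} \approx -0.2$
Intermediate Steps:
$k{\left(H \right)} = -2 + H$
$\frac{1}{I{\left(k{\left(-3 \right)} \right)}} = \frac{1}{-2 - 3} = \frac{1}{-5} = - \frac{1}{5}$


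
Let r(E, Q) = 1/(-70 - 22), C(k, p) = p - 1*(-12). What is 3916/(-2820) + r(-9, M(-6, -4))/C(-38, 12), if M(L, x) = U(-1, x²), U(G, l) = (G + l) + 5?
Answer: -720779/518880 ≈ -1.3891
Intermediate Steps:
C(k, p) = 12 + p (C(k, p) = p + 12 = 12 + p)
U(G, l) = 5 + G + l
M(L, x) = 4 + x² (M(L, x) = 5 - 1 + x² = 4 + x²)
r(E, Q) = -1/92 (r(E, Q) = 1/(-92) = -1/92)
3916/(-2820) + r(-9, M(-6, -4))/C(-38, 12) = 3916/(-2820) - 1/(92*(12 + 12)) = 3916*(-1/2820) - 1/92/24 = -979/705 - 1/92*1/24 = -979/705 - 1/2208 = -720779/518880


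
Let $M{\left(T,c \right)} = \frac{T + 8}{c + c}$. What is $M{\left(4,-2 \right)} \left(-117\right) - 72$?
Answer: $279$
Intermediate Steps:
$M{\left(T,c \right)} = \frac{8 + T}{2 c}$
$M{\left(4,-2 \right)} \left(-117\right) - 72 = \frac{8 + 4}{2 \left(-2\right)} \left(-117\right) - 72 = \frac{1}{2} \left(- \frac{1}{2}\right) 12 \left(-117\right) - 72 = \left(-3\right) \left(-117\right) - 72 = 351 - 72 = 279$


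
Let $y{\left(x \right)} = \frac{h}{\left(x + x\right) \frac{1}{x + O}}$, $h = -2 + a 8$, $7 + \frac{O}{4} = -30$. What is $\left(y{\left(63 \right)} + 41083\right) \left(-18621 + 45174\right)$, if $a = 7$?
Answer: $\frac{7629367278}{7} \approx 1.0899 \cdot 10^{9}$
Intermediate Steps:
$O = -148$ ($O = -28 + 4 \left(-30\right) = -28 - 120 = -148$)
$h = 54$ ($h = -2 + 7 \cdot 8 = -2 + 56 = 54$)
$y{\left(x \right)} = \frac{27 \left(-148 + x\right)}{x}$ ($y{\left(x \right)} = \frac{54}{\left(x + x\right) \frac{1}{x - 148}} = \frac{54}{2 x \frac{1}{-148 + x}} = 54 \frac{-148 + x}{2 x} = \frac{27 \left(-148 + x\right)}{x}$)
$\left(y{\left(63 \right)} + 41083\right) \left(-18621 + 45174\right) = \left(\left(27 - \frac{3996}{63}\right) + 41083\right) \left(-18621 + 45174\right) = \left(\left(27 - \frac{444}{7}\right) + 41083\right) 26553 = \left(- \frac{255}{7} + 41083\right) 26553 = \frac{287326}{7} \cdot 26553 = \frac{7629367278}{7}$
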